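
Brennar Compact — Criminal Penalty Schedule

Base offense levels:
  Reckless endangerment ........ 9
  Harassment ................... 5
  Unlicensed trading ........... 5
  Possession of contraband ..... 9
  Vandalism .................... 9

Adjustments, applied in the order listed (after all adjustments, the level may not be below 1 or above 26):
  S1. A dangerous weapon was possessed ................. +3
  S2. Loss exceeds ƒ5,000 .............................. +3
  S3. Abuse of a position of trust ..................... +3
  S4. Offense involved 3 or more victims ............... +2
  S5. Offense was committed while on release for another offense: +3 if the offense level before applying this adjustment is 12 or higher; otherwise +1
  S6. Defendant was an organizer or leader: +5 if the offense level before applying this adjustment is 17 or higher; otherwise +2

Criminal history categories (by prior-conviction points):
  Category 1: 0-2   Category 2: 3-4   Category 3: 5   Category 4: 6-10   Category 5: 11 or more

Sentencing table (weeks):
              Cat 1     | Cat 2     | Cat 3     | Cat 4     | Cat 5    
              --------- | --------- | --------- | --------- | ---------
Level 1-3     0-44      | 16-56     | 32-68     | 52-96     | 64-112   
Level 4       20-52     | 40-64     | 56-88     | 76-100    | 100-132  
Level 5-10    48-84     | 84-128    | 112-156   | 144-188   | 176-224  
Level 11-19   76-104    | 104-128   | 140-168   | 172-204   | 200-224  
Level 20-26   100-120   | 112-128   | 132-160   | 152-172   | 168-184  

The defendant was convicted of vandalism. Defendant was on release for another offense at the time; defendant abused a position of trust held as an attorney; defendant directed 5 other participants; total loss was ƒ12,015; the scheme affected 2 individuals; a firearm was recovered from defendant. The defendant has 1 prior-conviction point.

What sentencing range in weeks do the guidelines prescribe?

100-120 weeks

Base offense level for vandalism: 9.
S1 applies: 9 + 3 = 12.
S2 applies: 12 + 3 = 15.
S3 applies: 15 + 3 = 18.
S4 does not apply.
S5 applies (level before this adjustment is 18 ≥ 12, so +3): 18 + 3 = 21.
S6 applies (level before this adjustment is 21 ≥ 17, so +5): 21 + 5 = 26.
Final offense level: 26.
Criminal history: 1 prior point → Category 1 (0-2).
Level 26 falls in the 20-26 band.
Grid: Level 20-26 × Category 1 = 100-120 weeks.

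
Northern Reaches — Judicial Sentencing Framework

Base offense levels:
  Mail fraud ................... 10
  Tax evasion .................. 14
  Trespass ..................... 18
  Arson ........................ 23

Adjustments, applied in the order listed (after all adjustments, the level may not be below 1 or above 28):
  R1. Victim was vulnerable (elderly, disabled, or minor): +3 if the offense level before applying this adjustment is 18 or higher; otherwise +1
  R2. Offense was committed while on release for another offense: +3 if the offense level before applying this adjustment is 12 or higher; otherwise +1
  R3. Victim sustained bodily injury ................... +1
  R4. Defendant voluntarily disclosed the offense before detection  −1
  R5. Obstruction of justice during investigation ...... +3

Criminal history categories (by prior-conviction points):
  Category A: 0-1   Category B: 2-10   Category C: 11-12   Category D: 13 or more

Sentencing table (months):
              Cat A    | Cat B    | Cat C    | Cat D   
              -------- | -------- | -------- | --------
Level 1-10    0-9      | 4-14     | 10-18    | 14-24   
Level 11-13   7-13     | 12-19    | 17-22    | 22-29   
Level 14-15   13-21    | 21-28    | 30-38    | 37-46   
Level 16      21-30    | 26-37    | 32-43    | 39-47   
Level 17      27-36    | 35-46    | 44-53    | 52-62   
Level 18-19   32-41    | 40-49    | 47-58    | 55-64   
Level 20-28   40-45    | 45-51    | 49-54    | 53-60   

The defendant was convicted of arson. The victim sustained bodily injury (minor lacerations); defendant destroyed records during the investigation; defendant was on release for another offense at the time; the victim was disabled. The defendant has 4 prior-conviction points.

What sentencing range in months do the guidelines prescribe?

Base offense level for arson: 23.
R1 applies (level before this adjustment is 23 ≥ 18, so +3): 23 + 3 = 26.
R2 applies (level before this adjustment is 26 ≥ 12, so +3): 26 + 3 = 29.
R3 applies: 29 + 1 = 30.
R4 does not apply.
R5 applies: 30 + 3 = 33.
Level 33 exceeds the maximum of 28; capped at 28.
Final offense level: 28.
Criminal history: 4 prior points → Category B (2-10).
Level 28 falls in the 20-28 band.
Grid: Level 20-28 × Category B = 45-51 months.

45-51 months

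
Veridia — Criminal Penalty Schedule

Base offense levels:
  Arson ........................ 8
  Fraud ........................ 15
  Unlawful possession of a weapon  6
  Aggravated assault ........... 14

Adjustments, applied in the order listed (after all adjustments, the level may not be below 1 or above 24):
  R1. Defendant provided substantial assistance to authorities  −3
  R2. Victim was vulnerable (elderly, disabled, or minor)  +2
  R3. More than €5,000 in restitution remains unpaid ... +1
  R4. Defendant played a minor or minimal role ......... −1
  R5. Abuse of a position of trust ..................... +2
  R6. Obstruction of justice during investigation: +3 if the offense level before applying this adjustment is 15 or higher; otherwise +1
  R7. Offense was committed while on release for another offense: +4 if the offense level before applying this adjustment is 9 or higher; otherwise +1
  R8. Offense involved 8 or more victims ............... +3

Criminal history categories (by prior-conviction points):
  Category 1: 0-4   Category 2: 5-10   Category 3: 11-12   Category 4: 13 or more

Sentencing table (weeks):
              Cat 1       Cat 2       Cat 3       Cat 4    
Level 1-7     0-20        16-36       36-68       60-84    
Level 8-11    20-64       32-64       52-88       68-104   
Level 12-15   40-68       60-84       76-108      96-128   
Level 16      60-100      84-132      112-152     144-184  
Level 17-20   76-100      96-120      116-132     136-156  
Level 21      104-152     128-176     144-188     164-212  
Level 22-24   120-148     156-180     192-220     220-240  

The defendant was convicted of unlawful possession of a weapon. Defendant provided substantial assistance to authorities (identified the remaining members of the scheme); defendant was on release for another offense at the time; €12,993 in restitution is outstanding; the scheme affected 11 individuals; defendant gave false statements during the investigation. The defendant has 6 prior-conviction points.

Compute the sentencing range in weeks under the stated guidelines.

32-64 weeks

Base offense level for unlawful possession of a weapon: 6.
R1 applies: 6 − 3 = 3.
R3 applies: 3 + 1 = 4.
R5 does not apply.
R6 applies (level before this adjustment is 4 < 15, so +1): 4 + 1 = 5.
R7 applies (level before this adjustment is 5 < 9, so +1): 5 + 1 = 6.
R8 applies: 6 + 3 = 9.
Final offense level: 9.
Criminal history: 6 prior points → Category 2 (5-10).
Level 9 falls in the 8-11 band.
Grid: Level 8-11 × Category 2 = 32-64 weeks.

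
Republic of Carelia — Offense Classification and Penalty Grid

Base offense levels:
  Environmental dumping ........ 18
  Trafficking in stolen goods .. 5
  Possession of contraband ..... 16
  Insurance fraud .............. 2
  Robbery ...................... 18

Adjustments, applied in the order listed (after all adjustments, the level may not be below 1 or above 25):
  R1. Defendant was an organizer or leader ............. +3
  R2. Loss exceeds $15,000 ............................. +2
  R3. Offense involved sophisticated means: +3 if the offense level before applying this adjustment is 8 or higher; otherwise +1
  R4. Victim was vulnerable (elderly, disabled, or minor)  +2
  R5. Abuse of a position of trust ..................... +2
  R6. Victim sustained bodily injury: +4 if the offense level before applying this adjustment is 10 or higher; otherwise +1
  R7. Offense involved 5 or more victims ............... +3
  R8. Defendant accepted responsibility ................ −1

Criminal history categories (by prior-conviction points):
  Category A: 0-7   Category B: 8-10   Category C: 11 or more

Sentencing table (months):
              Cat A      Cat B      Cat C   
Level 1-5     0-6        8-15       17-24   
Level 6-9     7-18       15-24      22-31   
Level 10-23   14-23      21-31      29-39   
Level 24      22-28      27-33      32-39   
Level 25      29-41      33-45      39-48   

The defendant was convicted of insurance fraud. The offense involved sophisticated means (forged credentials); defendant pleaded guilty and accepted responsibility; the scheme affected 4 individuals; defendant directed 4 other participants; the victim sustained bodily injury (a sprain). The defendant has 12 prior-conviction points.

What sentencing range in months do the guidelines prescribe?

Base offense level for insurance fraud: 2.
R1 applies: 2 + 3 = 5.
R3 applies (level before this adjustment is 5 < 8, so +1): 5 + 1 = 6.
R6 applies (level before this adjustment is 6 < 10, so +1): 6 + 1 = 7.
R8 applies: 7 − 1 = 6.
Final offense level: 6.
Criminal history: 12 prior points → Category C (11+).
Level 6 falls in the 6-9 band.
Grid: Level 6-9 × Category C = 22-31 months.

22-31 months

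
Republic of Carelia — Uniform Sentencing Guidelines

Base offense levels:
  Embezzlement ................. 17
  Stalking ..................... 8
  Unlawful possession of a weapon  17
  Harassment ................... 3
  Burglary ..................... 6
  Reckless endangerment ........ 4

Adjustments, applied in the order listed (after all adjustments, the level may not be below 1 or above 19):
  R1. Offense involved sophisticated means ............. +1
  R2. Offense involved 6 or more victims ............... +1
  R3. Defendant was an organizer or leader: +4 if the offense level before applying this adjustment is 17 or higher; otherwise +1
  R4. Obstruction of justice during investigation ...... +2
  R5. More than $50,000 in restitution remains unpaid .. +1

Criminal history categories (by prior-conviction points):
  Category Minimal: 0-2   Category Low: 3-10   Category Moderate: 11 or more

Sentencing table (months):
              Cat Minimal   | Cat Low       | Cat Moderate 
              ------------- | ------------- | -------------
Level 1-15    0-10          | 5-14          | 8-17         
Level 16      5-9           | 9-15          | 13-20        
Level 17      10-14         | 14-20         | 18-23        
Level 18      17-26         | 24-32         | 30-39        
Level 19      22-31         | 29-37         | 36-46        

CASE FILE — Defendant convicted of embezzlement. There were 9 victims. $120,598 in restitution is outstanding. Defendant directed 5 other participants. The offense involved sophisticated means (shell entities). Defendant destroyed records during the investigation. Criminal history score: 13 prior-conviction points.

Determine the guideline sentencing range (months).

Base offense level for embezzlement: 17.
R1 applies: 17 + 1 = 18.
R2 applies: 18 + 1 = 19.
R3 applies (level before this adjustment is 19 ≥ 17, so +4): 19 + 4 = 23.
R4 applies: 23 + 2 = 25.
R5 applies: 25 + 1 = 26.
Level 26 exceeds the maximum of 19; capped at 19.
Final offense level: 19.
Criminal history: 13 prior points → Category Moderate (11+).
Level 19 falls in the 19 band.
Grid: Level 19 × Category Moderate = 36-46 months.

36-46 months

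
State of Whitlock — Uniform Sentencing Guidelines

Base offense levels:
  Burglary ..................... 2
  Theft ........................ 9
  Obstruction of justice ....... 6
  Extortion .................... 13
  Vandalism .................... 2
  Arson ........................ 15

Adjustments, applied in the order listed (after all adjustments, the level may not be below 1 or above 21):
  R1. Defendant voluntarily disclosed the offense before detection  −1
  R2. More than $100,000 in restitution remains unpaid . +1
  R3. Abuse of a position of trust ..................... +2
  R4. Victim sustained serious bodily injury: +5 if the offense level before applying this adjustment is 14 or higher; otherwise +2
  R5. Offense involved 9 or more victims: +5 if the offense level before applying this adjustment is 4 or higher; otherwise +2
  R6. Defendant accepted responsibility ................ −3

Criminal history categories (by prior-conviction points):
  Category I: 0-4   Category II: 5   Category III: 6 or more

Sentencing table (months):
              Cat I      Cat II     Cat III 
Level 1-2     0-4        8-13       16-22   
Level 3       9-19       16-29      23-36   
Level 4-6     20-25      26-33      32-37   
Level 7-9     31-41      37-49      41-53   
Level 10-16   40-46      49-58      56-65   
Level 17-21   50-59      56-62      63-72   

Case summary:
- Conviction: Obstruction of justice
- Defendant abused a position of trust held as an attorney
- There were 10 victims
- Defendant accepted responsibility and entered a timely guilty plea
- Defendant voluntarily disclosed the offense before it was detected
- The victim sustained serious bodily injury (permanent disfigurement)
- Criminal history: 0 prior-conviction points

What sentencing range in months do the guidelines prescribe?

Base offense level for obstruction of justice: 6.
R1 applies: 6 − 1 = 5.
R2 does not apply.
R3 applies: 5 + 2 = 7.
R4 applies (level before this adjustment is 7 < 14, so +2): 7 + 2 = 9.
R5 applies (level before this adjustment is 9 ≥ 4, so +5): 9 + 5 = 14.
R6 applies: 14 − 3 = 11.
Final offense level: 11.
Criminal history: 0 prior points → Category I (0-4).
Level 11 falls in the 10-16 band.
Grid: Level 10-16 × Category I = 40-46 months.

40-46 months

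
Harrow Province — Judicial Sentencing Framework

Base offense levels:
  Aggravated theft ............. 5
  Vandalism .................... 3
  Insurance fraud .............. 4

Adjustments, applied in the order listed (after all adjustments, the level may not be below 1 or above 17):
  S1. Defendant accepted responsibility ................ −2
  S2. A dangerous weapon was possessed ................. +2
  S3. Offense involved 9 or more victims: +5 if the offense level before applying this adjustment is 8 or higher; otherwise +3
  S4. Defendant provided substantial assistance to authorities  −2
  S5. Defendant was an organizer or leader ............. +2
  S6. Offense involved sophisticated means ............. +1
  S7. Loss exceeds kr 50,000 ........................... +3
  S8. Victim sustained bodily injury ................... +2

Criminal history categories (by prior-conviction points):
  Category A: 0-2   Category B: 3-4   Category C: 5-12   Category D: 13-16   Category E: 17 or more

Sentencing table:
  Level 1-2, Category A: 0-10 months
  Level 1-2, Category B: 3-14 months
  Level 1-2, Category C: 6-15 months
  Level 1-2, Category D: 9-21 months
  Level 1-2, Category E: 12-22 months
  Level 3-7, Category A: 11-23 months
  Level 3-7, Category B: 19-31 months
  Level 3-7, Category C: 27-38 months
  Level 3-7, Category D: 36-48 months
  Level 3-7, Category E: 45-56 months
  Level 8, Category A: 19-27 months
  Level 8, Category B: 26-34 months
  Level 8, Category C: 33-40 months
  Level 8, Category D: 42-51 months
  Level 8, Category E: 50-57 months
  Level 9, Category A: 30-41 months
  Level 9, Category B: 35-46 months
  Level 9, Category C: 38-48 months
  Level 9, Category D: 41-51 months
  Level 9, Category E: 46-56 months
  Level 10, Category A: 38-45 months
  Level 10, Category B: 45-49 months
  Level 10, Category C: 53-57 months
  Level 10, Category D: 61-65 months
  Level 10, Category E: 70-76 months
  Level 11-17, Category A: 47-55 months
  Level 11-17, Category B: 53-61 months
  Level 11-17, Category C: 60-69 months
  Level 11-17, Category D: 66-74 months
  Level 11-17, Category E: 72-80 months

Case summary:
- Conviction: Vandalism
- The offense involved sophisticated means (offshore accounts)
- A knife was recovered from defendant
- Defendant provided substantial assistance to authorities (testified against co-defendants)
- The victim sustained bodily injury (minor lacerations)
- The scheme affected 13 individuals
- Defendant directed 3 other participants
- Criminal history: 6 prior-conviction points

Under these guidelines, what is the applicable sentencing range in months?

60-69 months

Base offense level for vandalism: 3.
S1 does not apply.
S2 applies: 3 + 2 = 5.
S3 applies (level before this adjustment is 5 < 8, so +3): 5 + 3 = 8.
S4 applies: 8 − 2 = 6.
S5 applies: 6 + 2 = 8.
S6 applies: 8 + 1 = 9.
S8 applies: 9 + 2 = 11.
Final offense level: 11.
Criminal history: 6 prior points → Category C (5-12).
Level 11 falls in the 11-17 band.
Grid: Level 11-17 × Category C = 60-69 months.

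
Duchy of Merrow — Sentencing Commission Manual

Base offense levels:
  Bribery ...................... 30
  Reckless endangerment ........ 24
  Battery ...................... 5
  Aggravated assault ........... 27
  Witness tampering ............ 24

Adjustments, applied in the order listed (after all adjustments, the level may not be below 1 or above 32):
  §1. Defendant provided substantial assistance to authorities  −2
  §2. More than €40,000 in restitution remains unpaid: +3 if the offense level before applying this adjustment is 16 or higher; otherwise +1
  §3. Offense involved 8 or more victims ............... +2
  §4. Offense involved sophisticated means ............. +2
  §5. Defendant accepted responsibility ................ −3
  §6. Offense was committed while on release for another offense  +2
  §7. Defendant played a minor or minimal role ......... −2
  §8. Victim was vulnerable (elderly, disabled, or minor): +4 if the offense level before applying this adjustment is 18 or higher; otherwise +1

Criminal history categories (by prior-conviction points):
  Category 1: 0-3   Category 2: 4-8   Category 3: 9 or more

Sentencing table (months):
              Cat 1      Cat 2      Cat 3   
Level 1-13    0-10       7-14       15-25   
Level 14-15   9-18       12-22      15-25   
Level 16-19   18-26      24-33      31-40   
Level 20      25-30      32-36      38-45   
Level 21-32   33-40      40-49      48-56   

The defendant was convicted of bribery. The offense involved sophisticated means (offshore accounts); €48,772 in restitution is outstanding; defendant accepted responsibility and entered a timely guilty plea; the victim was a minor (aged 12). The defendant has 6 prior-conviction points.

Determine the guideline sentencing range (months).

40-49 months

Base offense level for bribery: 30.
§2 applies (level before this adjustment is 30 ≥ 16, so +3): 30 + 3 = 33.
§3 does not apply.
§4 applies: 33 + 2 = 35.
§5 applies: 35 − 3 = 32.
§7 does not apply.
§8 applies (level before this adjustment is 32 ≥ 18, so +4): 32 + 4 = 36.
Level 36 exceeds the maximum of 32; capped at 32.
Final offense level: 32.
Criminal history: 6 prior points → Category 2 (4-8).
Level 32 falls in the 21-32 band.
Grid: Level 21-32 × Category 2 = 40-49 months.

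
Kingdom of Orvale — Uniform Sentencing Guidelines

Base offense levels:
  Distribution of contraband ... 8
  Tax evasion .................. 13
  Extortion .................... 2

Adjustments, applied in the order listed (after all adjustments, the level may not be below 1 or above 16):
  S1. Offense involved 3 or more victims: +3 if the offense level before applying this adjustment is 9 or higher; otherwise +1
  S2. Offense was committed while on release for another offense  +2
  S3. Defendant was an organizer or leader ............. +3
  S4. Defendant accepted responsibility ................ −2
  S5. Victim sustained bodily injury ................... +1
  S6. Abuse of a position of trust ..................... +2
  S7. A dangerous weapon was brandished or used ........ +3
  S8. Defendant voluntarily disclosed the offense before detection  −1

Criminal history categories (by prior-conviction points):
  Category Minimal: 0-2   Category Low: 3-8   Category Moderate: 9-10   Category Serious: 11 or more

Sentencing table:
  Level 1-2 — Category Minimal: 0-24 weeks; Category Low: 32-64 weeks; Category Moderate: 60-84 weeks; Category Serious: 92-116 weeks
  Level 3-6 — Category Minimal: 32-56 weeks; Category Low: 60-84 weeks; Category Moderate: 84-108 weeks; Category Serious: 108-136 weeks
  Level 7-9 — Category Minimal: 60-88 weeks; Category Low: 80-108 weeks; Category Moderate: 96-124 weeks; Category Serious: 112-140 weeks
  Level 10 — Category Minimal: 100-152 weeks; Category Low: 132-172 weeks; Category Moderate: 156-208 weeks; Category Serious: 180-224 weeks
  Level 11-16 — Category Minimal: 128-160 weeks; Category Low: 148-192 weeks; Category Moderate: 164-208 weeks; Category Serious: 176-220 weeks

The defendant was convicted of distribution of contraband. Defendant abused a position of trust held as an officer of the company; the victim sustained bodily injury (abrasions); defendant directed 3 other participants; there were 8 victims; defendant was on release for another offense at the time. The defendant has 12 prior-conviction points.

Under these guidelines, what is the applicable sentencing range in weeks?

176-220 weeks

Base offense level for distribution of contraband: 8.
S1 applies (level before this adjustment is 8 < 9, so +1): 8 + 1 = 9.
S2 applies: 9 + 2 = 11.
S3 applies: 11 + 3 = 14.
S5 applies: 14 + 1 = 15.
S6 applies: 15 + 2 = 17.
S7 does not apply.
Level 17 exceeds the maximum of 16; capped at 16.
Final offense level: 16.
Criminal history: 12 prior points → Category Serious (11+).
Level 16 falls in the 11-16 band.
Grid: Level 11-16 × Category Serious = 176-220 weeks.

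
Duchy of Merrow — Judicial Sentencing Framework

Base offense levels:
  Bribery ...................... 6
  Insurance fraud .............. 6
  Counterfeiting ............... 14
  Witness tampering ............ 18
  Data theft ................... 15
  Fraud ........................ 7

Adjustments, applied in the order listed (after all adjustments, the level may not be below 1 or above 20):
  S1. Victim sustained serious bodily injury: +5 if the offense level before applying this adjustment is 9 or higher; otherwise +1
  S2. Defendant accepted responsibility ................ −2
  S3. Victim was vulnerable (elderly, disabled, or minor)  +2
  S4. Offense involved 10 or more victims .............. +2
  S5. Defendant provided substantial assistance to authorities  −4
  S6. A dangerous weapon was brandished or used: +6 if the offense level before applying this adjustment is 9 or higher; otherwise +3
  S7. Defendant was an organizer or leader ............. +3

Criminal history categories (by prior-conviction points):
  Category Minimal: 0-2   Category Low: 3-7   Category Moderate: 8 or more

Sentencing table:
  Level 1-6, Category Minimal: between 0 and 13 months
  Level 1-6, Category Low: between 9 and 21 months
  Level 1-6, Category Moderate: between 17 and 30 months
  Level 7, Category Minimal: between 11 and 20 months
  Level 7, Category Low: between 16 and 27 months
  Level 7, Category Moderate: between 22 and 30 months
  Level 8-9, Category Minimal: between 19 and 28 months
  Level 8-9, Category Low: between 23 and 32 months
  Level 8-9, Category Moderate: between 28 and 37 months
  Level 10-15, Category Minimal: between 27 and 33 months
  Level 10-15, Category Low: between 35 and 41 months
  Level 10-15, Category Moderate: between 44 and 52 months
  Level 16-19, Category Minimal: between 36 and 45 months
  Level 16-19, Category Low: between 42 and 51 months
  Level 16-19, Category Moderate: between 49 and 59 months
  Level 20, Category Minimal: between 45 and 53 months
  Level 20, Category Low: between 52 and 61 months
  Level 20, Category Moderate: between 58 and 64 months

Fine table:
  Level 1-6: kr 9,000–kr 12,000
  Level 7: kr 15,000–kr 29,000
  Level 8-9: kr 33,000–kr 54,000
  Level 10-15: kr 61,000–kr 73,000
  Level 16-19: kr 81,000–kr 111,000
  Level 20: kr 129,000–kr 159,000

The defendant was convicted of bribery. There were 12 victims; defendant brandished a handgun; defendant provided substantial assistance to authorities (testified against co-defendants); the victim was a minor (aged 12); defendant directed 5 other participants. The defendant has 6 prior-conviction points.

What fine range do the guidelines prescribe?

kr 61,000–kr 73,000

Base offense level for bribery: 6.
S1 does not apply.
S2 does not apply.
S3 applies: 6 + 2 = 8.
S4 applies: 8 + 2 = 10.
S5 applies: 10 − 4 = 6.
S6 applies (level before this adjustment is 6 < 9, so +3): 6 + 3 = 9.
S7 applies: 9 + 3 = 12.
Final offense level: 12.
Level 12 falls in the 10-15 band.
Fine table: Level 10-15 → kr 61,000–kr 73,000.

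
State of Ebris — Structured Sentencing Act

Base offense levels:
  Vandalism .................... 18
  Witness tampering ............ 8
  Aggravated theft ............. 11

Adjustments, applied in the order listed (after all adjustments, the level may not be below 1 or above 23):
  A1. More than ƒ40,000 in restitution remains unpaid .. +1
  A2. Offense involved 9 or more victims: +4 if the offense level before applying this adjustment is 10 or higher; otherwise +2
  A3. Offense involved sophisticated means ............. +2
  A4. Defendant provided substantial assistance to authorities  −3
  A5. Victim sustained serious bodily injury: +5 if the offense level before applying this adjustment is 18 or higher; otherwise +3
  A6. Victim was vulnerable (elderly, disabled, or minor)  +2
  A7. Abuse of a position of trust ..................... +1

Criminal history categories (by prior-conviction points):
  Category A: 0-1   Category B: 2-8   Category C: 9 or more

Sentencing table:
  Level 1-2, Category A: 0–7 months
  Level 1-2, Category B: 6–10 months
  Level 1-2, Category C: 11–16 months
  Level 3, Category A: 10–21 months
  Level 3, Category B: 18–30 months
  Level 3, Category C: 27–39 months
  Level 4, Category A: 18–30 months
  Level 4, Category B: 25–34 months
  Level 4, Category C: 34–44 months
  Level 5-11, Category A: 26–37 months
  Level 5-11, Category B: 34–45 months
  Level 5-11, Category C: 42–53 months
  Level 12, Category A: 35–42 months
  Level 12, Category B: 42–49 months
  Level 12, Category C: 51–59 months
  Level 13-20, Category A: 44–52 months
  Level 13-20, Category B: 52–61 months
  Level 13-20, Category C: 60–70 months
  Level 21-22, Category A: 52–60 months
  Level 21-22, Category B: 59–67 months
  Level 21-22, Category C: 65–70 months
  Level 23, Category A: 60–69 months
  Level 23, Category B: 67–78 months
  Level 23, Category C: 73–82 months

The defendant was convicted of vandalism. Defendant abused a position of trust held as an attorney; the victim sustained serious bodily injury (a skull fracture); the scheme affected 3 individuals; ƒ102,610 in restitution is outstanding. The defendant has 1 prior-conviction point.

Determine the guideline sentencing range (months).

Base offense level for vandalism: 18.
A1 applies: 18 + 1 = 19.
A2 does not apply.
A3 does not apply.
A5 applies (level before this adjustment is 19 ≥ 18, so +5): 19 + 5 = 24.
A6 does not apply.
A7 applies: 24 + 1 = 25.
Level 25 exceeds the maximum of 23; capped at 23.
Final offense level: 23.
Criminal history: 1 prior point → Category A (0-1).
Level 23 falls in the 23 band.
Grid: Level 23 × Category A = 60-69 months.

60-69 months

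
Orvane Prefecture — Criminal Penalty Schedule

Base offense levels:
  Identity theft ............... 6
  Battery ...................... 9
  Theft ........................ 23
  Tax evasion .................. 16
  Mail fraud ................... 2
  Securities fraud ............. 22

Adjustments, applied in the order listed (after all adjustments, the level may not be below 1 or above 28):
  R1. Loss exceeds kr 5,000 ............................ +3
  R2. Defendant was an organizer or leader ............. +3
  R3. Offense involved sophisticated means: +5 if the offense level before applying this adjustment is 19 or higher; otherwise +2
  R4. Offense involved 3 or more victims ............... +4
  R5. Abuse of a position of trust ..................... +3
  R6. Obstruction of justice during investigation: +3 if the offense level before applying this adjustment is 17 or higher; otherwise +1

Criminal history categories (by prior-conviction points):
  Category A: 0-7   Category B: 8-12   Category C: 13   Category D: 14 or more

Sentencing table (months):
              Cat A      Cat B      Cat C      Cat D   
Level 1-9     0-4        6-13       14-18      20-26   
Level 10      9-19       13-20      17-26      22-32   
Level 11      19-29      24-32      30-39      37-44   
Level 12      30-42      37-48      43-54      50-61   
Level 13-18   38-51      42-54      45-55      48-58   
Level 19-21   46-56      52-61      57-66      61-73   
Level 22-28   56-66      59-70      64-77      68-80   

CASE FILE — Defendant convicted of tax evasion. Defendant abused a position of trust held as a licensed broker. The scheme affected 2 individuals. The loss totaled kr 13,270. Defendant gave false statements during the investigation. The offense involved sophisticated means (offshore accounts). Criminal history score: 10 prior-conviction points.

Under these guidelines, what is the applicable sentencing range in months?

59-70 months

Base offense level for tax evasion: 16.
R1 applies: 16 + 3 = 19.
R2 does not apply.
R3 applies (level before this adjustment is 19 ≥ 19, so +5): 19 + 5 = 24.
R4 does not apply.
R5 applies: 24 + 3 = 27.
R6 applies (level before this adjustment is 27 ≥ 17, so +3): 27 + 3 = 30.
Level 30 exceeds the maximum of 28; capped at 28.
Final offense level: 28.
Criminal history: 10 prior points → Category B (8-12).
Level 28 falls in the 22-28 band.
Grid: Level 22-28 × Category B = 59-70 months.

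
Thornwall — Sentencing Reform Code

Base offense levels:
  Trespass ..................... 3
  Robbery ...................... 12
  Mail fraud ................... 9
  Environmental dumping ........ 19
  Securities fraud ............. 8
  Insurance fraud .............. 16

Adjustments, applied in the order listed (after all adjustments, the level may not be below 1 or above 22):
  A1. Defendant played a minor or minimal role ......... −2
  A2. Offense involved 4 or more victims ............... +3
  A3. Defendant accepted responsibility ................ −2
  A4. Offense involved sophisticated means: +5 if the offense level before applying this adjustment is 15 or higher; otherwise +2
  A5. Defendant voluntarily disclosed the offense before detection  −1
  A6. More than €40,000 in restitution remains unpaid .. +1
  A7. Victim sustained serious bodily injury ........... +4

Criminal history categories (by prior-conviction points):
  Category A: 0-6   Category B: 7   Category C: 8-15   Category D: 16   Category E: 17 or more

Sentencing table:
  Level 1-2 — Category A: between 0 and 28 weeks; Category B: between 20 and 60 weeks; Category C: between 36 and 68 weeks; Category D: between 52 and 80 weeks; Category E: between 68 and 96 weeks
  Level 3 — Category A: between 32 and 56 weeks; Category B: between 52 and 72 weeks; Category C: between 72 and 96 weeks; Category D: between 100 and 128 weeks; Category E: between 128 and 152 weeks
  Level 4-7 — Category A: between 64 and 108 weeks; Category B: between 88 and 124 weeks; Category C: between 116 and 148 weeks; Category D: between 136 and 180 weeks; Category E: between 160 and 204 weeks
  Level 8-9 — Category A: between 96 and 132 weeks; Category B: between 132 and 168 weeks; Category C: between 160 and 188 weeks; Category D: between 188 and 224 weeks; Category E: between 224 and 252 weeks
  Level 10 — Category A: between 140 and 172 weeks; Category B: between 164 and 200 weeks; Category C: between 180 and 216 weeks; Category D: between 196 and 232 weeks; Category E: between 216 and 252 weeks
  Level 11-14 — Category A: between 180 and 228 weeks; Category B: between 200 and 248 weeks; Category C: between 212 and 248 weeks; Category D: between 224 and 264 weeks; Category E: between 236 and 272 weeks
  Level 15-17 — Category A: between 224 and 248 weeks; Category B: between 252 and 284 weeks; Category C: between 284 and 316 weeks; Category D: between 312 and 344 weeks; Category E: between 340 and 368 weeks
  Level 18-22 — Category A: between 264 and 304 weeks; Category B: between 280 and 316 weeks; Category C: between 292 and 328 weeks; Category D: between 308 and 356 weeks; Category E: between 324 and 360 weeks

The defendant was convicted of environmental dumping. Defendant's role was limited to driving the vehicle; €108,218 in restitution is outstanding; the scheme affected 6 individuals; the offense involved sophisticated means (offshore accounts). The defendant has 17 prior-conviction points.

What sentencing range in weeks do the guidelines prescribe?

Base offense level for environmental dumping: 19.
A1 applies: 19 − 2 = 17.
A2 applies: 17 + 3 = 20.
A4 applies (level before this adjustment is 20 ≥ 15, so +5): 20 + 5 = 25.
A6 applies: 25 + 1 = 26.
A7 does not apply.
Level 26 exceeds the maximum of 22; capped at 22.
Final offense level: 22.
Criminal history: 17 prior points → Category E (17+).
Level 22 falls in the 18-22 band.
Grid: Level 18-22 × Category E = 324-360 weeks.

324-360 weeks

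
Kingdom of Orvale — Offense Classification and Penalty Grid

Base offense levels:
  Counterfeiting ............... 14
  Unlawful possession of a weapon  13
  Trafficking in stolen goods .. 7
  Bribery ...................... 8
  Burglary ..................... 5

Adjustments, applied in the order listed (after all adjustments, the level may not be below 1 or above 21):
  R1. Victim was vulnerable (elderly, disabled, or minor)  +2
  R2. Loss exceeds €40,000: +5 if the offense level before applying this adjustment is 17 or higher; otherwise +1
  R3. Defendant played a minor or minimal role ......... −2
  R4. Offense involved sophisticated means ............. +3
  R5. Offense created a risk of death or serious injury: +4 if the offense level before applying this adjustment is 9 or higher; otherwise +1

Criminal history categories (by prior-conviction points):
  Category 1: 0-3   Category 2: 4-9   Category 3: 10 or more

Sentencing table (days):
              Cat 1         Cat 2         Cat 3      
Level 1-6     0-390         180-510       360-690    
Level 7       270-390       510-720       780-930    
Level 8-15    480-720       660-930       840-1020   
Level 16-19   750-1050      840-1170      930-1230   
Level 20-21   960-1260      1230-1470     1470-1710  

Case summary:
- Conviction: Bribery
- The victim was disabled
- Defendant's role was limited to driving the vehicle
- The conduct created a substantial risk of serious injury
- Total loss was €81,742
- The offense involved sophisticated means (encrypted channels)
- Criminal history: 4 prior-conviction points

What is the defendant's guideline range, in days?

Base offense level for bribery: 8.
R1 applies: 8 + 2 = 10.
R2 applies (level before this adjustment is 10 < 17, so +1): 10 + 1 = 11.
R3 applies: 11 − 2 = 9.
R4 applies: 9 + 3 = 12.
R5 applies (level before this adjustment is 12 ≥ 9, so +4): 12 + 4 = 16.
Final offense level: 16.
Criminal history: 4 prior points → Category 2 (4-9).
Level 16 falls in the 16-19 band.
Grid: Level 16-19 × Category 2 = 840-1170 days.

840-1170 days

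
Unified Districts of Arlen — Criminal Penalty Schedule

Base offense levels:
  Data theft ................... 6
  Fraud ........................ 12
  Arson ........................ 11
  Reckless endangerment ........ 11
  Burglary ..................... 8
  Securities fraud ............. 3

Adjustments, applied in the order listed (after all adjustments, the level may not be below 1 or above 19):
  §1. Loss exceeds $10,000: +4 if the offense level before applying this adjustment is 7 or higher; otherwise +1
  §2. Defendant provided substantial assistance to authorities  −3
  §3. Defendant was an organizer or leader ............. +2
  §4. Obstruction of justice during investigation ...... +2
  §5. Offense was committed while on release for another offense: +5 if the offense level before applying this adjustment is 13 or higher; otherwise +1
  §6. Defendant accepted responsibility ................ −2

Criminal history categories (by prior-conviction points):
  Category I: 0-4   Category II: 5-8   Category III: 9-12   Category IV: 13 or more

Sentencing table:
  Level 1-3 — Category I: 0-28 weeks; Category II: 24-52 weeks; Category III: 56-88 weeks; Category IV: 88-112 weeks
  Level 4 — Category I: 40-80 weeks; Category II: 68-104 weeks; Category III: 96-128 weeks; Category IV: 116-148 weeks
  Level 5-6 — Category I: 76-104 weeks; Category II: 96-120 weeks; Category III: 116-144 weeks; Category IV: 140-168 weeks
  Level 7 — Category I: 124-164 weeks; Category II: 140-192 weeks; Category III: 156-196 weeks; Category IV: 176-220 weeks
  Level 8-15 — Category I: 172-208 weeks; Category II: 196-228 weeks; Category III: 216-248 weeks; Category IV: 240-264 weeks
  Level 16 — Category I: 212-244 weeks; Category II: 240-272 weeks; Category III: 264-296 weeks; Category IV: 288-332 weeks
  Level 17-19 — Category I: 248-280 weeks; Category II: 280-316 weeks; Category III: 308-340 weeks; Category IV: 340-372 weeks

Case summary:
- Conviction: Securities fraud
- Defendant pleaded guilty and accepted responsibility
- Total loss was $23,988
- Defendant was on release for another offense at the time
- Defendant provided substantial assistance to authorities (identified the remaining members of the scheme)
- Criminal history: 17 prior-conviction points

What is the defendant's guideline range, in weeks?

88-112 weeks

Base offense level for securities fraud: 3.
§1 applies (level before this adjustment is 3 < 7, so +1): 3 + 1 = 4.
§2 applies: 4 − 3 = 1.
§3 does not apply.
§5 applies (level before this adjustment is 1 < 13, so +1): 1 + 1 = 2.
§6 applies: 2 − 2 = 0.
Level 0 is below the minimum of 1; floored at 1.
Final offense level: 1.
Criminal history: 17 prior points → Category IV (13+).
Level 1 falls in the 1-3 band.
Grid: Level 1-3 × Category IV = 88-112 weeks.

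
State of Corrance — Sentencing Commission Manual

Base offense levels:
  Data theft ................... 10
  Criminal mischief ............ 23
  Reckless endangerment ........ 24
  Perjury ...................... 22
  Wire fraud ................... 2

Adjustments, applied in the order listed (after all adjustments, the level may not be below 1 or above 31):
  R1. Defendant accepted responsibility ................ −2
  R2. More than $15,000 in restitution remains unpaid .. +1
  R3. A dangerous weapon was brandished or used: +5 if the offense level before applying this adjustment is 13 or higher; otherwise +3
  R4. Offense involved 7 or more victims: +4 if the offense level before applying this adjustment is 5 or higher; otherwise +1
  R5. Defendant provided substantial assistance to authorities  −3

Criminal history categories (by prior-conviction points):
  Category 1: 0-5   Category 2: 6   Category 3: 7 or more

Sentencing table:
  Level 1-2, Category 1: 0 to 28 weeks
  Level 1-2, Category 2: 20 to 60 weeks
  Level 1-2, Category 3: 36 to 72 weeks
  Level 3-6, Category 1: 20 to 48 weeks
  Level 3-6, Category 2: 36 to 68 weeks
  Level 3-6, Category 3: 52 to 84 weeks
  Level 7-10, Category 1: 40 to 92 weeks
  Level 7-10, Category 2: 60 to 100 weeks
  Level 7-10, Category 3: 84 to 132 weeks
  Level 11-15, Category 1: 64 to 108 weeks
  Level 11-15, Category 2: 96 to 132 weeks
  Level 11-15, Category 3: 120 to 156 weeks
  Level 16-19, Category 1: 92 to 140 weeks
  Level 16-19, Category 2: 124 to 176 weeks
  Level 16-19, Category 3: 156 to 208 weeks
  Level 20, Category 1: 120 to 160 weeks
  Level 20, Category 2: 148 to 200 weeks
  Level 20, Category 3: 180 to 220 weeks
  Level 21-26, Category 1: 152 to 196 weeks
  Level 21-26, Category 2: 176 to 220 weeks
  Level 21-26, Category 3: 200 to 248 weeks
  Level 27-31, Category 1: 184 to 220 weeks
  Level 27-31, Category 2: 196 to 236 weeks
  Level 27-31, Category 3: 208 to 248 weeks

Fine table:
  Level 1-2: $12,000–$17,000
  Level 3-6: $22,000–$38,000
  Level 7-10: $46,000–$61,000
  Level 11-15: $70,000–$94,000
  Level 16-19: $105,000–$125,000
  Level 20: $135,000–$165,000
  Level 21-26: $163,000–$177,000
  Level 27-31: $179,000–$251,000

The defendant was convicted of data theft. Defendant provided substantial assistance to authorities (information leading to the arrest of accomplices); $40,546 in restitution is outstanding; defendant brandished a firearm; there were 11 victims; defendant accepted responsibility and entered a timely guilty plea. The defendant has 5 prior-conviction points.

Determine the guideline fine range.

$70,000–$94,000

Base offense level for data theft: 10.
R1 applies: 10 − 2 = 8.
R2 applies: 8 + 1 = 9.
R3 applies (level before this adjustment is 9 < 13, so +3): 9 + 3 = 12.
R4 applies (level before this adjustment is 12 ≥ 5, so +4): 12 + 4 = 16.
R5 applies: 16 − 3 = 13.
Final offense level: 13.
Level 13 falls in the 11-15 band.
Fine table: Level 11-15 → $70,000–$94,000.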